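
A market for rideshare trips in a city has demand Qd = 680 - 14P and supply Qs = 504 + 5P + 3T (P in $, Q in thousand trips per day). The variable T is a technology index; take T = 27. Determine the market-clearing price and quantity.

With T = 27, supply is Qs = 585 + 5P.
Set Qd = Qs: 680 - 14P = 585 + 5P, so 95 = 19P and P* = 5.
From the demand curve, Q* = 680 - 14(5) = 610.

P* = 5, Q* = 610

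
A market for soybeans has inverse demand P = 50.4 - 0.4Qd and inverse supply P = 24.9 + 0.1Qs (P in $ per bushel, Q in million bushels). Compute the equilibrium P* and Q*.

P* = 30, Q* = 51

In direct form, Qd = 126 - 2.5P and Qs = -249 + 10P.
Set Qd = Qs: 126 - 2.5P = -249 + 10P, so 375 = 12.5P and P* = 30.
Substitute back: Q* = 126 - 2.5(30) = 51.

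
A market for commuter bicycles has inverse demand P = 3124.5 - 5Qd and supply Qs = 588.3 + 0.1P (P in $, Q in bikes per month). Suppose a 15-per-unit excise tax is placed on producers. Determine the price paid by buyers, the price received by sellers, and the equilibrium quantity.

Inverting to quantity form: Qd = 624.9 - 0.2P.
The tax drives a wedge P_b - P_s = 15. Substituting P_s = P_b - 15 into supply: Qs = 586.8 + 0.1P_b.
Equate demand and the shifted supply: 624.9 - 0.2P_b = 586.8 + 0.1P_b, giving 0.3P_b = 38.1, so P_b = 127.
Then P_s = 127 - 15 = 112 and Q = 624.9 - 0.2(127) = 599.5.

P_b = 127, P_s = 112, Q = 599.5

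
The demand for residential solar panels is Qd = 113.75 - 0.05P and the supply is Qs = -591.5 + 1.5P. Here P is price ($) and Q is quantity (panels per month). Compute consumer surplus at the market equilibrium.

The market clears where 113.75 - 0.05P = -591.5 + 1.5P. Rearranging, 1.55P = 705.25, hence P* = 455.
Plugging P* into demand: Q* = 113.75 - 0.05(455) = 91.
Demand choke price (Qd = 0): P = 113.75/0.05 = 2275. Consumer surplus = ½ × (2275 - 455) × 91 = 82810.

Consumer surplus = 82810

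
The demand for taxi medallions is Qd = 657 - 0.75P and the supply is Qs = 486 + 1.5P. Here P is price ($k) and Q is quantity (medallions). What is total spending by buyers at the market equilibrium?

Total spending by buyers = 45600

The market clears where 657 - 0.75P = 486 + 1.5P. Rearranging, 2.25P = 171, hence P* = 76.
Then Q* = 657 - 0.75(76) = 600.
Total spending by buyers = P* × Q* = 76 × 600 = 45600.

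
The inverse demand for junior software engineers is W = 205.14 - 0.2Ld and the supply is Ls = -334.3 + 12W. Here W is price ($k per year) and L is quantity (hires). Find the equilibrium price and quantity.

In direct form, Ld = 1025.7 - 5W.
Set Ld = Ls: 1025.7 - 5W = -334.3 + 12W, so 1360 = 17W and W* = 80.
Substitute back: L* = 1025.7 - 5(80) = 625.7.

W* = 80, L* = 625.7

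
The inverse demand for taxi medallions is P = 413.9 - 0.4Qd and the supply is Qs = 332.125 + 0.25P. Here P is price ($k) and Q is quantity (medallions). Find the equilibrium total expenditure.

Total expenditure = 101178

In direct form, Qd = 1034.75 - 2.5P.
Set Qd = Qs: 1034.75 - 2.5P = 332.125 + 0.25P, so 702.625 = 2.75P and P* = 255.5.
From the demand curve, Q* = 1034.75 - 2.5(255.5) = 396.
Total expenditure = P* × Q* = 255.5 × 396 = 101178.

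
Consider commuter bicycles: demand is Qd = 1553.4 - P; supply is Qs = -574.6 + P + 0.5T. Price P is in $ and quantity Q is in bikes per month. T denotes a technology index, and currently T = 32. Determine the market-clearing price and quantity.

With T = 32, supply is Qs = -558.6 + P.
At equilibrium Qd = Qs, so 1553.4 - P = -558.6 + P; collecting terms, 2112 = 2P and P* = 1056.
Then Q* = 1553.4 - 1056 = 497.4.

P* = 1056, Q* = 497.4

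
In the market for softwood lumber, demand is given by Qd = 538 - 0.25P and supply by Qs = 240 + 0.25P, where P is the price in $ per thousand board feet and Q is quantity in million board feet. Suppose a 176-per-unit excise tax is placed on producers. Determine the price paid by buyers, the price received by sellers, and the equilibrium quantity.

P_b = 684, P_s = 508, Q = 367

With a tax of 176 on producers, they supply based on the net price P_s = P_b - 176, so Qs = 196 + 0.25P_b.
Market clearing requires 538 - 0.25P_b = 196 + 0.25P_b; hence 342 = 0.5P_b and P_b = 684.
Then P_s = 684 - 176 = 508 and Q = 538 - 0.25(684) = 367.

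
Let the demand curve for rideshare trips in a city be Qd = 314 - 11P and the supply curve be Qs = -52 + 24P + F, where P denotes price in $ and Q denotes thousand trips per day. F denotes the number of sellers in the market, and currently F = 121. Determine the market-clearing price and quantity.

With F = 121, supply is Qs = 69 + 24P.
Equating demand and supply, 314 - 11P = 69 + 24P gives 35P = 245, so P* = 7.
From the demand curve, Q* = 314 - 11(7) = 237.

P* = 7, Q* = 237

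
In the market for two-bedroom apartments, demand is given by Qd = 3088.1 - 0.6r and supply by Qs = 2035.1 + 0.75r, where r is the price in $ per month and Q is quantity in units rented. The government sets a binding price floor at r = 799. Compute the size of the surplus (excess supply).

At r = 799: Qd = 2608.7 and Qs = 2634.35.
Surplus = Qs - Qd = 2634.35 - 2608.7 = 25.65.

Surplus = 25.65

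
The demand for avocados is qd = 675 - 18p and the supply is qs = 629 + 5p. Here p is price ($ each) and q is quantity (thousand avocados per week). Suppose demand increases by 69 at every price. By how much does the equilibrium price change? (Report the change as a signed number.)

Δp = 3

The market clears where 675 - 18p = 629 + 5p. Rearranging, 23p = 46, hence p* = 2.
Substitute back: q* = 675 - 18(2) = 639.
After the shift, demand is qd = 744 - 18p.
New equilibrium: 115 = 23p, so p = 5 and q = 654.
Δp = 5 - 2 = 3.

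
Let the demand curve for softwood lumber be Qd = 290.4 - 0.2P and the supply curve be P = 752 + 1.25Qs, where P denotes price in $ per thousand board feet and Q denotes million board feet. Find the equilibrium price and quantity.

P* = 892, Q* = 112

Inverting to quantity form: Qs = -601.6 + 0.8P.
At equilibrium Qd = Qs, so 290.4 - 0.2P = -601.6 + 0.8P; collecting terms, 892 = P and P* = 892.
Plugging P* into demand: Q* = 290.4 - 0.2(892) = 112.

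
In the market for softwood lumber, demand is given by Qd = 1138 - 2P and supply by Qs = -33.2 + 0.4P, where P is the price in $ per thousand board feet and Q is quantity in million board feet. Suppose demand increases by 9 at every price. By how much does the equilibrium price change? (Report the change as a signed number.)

Set Qd = Qs: 1138 - 2P = -33.2 + 0.4P, so 1171.2 = 2.4P and P* = 488.
Then Q* = 1138 - 2(488) = 162.
After the shift, demand is Qd = 1147 - 2P.
The new intersection has 1180.2 = 2.4P, i.e. P = 491.75, Q = 163.5.
ΔP = 491.75 - 488 = 3.75.

ΔP = 3.75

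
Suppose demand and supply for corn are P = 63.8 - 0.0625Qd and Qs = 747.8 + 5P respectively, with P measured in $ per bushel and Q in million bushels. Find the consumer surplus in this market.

Consumer surplus = 20645.12

Rewriting in direct form: Qd = 1020.8 - 16P.
Equating demand and supply, 1020.8 - 16P = 747.8 + 5P gives 21P = 273, so P* = 13.
From the demand curve, Q* = 1020.8 - 16(13) = 812.8.
Demand choke price (Qd = 0): P = 1020.8/16 = 63.8. Consumer surplus = ½ × (63.8 - 13) × 812.8 = 20645.12.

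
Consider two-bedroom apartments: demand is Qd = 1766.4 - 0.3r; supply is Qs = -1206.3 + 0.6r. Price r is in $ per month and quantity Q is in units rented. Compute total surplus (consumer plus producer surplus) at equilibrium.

Set Qd = Qs: 1766.4 - 0.3r = -1206.3 + 0.6r, so 2972.7 = 0.9r and r* = 3303.
Plugging r* into demand: Q* = 1766.4 - 0.3(3303) = 775.5.
Demand choke price = 5888; supply choke price = 2010.5. CS = ½(5888 - 3303)(775.5) = 1002333.75; PS = ½(3303 - 2010.5)(775.5) = 501166.875. Total surplus = 1503500.625.

Total surplus = 1503500.625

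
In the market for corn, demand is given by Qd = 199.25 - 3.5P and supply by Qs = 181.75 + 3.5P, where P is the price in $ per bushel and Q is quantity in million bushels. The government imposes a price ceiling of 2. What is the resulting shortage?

Evaluating both curves at the ceiling price 2 gives Qd = 192.25, Qs = 188.75.
Shortage = Qd - Qs = 192.25 - 188.75 = 3.5.

Shortage = 3.5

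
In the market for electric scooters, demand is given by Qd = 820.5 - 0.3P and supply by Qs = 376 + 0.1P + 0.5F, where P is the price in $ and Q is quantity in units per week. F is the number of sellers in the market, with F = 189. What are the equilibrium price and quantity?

P* = 875, Q* = 558

With F = 189, supply is Qs = 470.5 + 0.1P.
Set Qd = Qs: 820.5 - 0.3P = 470.5 + 0.1P, so 350 = 0.4P and P* = 875.
Substitute back: Q* = 820.5 - 0.3(875) = 558.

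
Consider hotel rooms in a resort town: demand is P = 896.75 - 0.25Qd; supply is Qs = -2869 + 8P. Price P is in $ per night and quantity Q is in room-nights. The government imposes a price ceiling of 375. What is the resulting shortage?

Solving each curve for Q: Qd = 3587 - 4P.
Evaluating both curves at the ceiling price 375 gives Qd = 2087, Qs = 131.
Shortage = Qd - Qs = 2087 - 131 = 1956.

Shortage = 1956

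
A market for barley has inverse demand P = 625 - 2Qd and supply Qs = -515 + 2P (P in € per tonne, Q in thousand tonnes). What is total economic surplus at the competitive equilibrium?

Inverting to quantity form: Qd = 312.5 - 0.5P.
At equilibrium Qd = Qs, so 312.5 - 0.5P = -515 + 2P; collecting terms, 827.5 = 2.5P and P* = 331.
Then Q* = 312.5 - 0.5(331) = 147.
Demand choke price = 625; supply choke price = 257.5. CS = ½(625 - 331)(147) = 21609; PS = ½(331 - 257.5)(147) = 5402.25. Total surplus = 27011.25.

Total surplus = 27011.25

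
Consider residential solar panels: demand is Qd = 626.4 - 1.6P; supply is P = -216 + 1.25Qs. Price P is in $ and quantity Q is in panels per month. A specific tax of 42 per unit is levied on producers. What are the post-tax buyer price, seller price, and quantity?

P_b = 203, P_s = 161, Q = 301.6

Solving each curve for Q: Qs = 172.8 + 0.8P.
With a tax of 42 on producers, they supply based on the net price P_s = P_b - 42, so Qs = 139.2 + 0.8P_b.
Set Qd = Qs: 626.4 - 1.6P_b = 139.2 + 0.8P_b, so 487.2 = 2.4P_b and P_b = 203.
So P_s = 161 and the quantity traded is Q = 626.4 - 1.6(203) = 301.6.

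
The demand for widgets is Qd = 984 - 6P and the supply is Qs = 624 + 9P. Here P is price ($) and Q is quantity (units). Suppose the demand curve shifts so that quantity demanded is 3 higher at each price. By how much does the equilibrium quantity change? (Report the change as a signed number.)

At equilibrium Qd = Qs, so 984 - 6P = 624 + 9P; collecting terms, 360 = 15P and P* = 24.
Substitute back: Q* = 984 - 6(24) = 840.
After the shift, demand is Qd = 987 - 6P.
New equilibrium: 363 = 15P, so P = 24.2 and Q = 841.8.
ΔQ = 841.8 - 840 = 1.8.

ΔQ = 1.8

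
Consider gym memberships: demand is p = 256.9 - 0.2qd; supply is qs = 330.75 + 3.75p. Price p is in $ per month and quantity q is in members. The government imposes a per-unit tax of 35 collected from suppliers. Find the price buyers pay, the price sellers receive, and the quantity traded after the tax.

In direct form, qd = 1284.5 - 5p.
With a tax of 35 on suppliers, they supply based on the net price p_s = p_b - 35, so qs = 199.5 + 3.75p_b.
Equate demand and the shifted supply: 1284.5 - 5p_b = 199.5 + 3.75p_b, giving 8.75p_b = 1085, so p_b = 124.
Then p_s = 124 - 35 = 89 and q = 1284.5 - 5(124) = 664.5.

p_b = 124, p_s = 89, q = 664.5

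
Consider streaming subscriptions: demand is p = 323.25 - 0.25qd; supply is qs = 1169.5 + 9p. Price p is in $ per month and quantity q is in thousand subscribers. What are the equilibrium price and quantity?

p* = 9.5, q* = 1255

In direct form, qd = 1293 - 4p.
Equating demand and supply, 1293 - 4p = 1169.5 + 9p gives 13p = 123.5, so p* = 9.5.
Plugging p* into demand: q* = 1293 - 4(9.5) = 1255.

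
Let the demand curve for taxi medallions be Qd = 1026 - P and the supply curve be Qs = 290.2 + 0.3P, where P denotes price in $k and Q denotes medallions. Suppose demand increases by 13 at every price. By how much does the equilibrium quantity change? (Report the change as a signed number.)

ΔQ = 3

The market clears where 1026 - P = 290.2 + 0.3P. Rearranging, 1.3P = 735.8, hence P* = 566.
Substitute back: Q* = 1026 - 566 = 460.
After the shift, demand is Qd = 1039 - P.
The new intersection has 748.8 = 1.3P, i.e. P = 576, Q = 463.
ΔQ = 463 - 460 = 3.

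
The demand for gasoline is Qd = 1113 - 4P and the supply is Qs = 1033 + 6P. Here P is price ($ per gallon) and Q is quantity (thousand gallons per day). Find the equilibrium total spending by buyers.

The market clears where 1113 - 4P = 1033 + 6P. Rearranging, 10P = 80, hence P* = 8.
Substitute back: Q* = 1113 - 4(8) = 1081.
Total spending by buyers = P* × Q* = 8 × 1081 = 8648.

Total spending by buyers = 8648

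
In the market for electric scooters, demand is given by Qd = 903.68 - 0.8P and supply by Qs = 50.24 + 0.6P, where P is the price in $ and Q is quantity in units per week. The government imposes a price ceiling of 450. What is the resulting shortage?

At P = 450: Qd = 543.68 and Qs = 320.24.
Shortage = Qd - Qs = 543.68 - 320.24 = 223.44.

Shortage = 223.44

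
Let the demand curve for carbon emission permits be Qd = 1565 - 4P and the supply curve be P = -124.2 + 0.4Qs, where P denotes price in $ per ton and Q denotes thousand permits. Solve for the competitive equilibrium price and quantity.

P* = 193, Q* = 793

Inverting to quantity form: Qs = 310.5 + 2.5P.
Equating demand and supply, 1565 - 4P = 310.5 + 2.5P gives 6.5P = 1254.5, so P* = 193.
From the demand curve, Q* = 1565 - 4(193) = 793.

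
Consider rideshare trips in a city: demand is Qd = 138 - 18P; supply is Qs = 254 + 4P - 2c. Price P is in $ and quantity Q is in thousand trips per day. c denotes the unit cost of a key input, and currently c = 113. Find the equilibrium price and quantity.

P* = 5, Q* = 48

With c = 113, supply is Qs = 28 + 4P.
Set Qd = Qs: 138 - 18P = 28 + 4P, so 110 = 22P and P* = 5.
Plugging P* into demand: Q* = 138 - 18(5) = 48.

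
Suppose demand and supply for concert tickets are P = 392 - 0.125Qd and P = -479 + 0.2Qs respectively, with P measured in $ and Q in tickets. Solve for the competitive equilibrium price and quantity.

Rewriting in direct form: Qd = 3136 - 8P and Qs = 2395 + 5P.
Equating demand and supply, 3136 - 8P = 2395 + 5P gives 13P = 741, so P* = 57.
From the demand curve, Q* = 3136 - 8(57) = 2680.

P* = 57, Q* = 2680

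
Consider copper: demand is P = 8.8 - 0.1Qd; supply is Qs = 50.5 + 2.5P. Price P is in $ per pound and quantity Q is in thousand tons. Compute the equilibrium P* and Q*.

P* = 3, Q* = 58

In direct form, Qd = 88 - 10P.
Set Qd = Qs: 88 - 10P = 50.5 + 2.5P, so 37.5 = 12.5P and P* = 3.
Then Q* = 88 - 10(3) = 58.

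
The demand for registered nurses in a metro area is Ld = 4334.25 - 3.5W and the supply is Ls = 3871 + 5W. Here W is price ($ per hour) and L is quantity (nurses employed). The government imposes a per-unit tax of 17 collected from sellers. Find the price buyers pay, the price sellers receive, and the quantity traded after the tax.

The tax drives a wedge W_b - W_s = 17. Substituting W_s = W_b - 17 into supply: Ls = 3786 + 5W_b.
Set Ld = Ls: 4334.25 - 3.5W_b = 3786 + 5W_b, so 548.25 = 8.5W_b and W_b = 64.5.
Then W_s = 64.5 - 17 = 47.5 and L = 4334.25 - 3.5(64.5) = 4108.5.

W_b = 64.5, W_s = 47.5, L = 4108.5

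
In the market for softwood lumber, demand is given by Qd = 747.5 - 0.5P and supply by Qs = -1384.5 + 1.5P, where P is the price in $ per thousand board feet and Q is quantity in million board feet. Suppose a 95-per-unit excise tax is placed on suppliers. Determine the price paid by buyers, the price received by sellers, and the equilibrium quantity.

P_b = 1137.25, P_s = 1042.25, Q = 178.875

Suppliers keep P_s = P_b - 95 per unit, so supply in terms of the buyer price is Qs = -1527 + 1.5P_b.
Equate demand and the shifted supply: 747.5 - 0.5P_b = -1527 + 1.5P_b, giving 2P_b = 2274.5, so P_b = 1137.25.
So P_s = 1042.25 and the quantity traded is Q = 747.5 - 0.5(1137.25) = 178.875.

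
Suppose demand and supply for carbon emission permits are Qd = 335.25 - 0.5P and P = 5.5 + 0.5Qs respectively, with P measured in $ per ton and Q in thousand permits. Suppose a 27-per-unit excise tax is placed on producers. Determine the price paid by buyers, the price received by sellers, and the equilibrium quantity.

P_b = 160.1, P_s = 133.1, Q = 255.2

Solving each curve for Q: Qs = -11 + 2P.
Producers keep P_s = P_b - 27 per unit, so supply in terms of the buyer price is Qs = -65 + 2P_b.
Set Qd = Qs: 335.25 - 0.5P_b = -65 + 2P_b, so 400.25 = 2.5P_b and P_b = 160.1.
So P_s = 133.1 and the quantity traded is Q = 335.25 - 0.5(160.1) = 255.2.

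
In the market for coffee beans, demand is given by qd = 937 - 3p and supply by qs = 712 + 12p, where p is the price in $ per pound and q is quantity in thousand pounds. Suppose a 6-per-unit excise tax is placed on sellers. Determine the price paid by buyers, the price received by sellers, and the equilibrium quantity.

Sellers keep p_s = p_b - 6 per unit, so supply in terms of the buyer price is qs = 640 + 12p_b.
Market clearing requires 937 - 3p_b = 640 + 12p_b; hence 297 = 15p_b and p_b = 19.8.
So p_s = 13.8 and the quantity traded is q = 937 - 3(19.8) = 877.6.

p_b = 19.8, p_s = 13.8, q = 877.6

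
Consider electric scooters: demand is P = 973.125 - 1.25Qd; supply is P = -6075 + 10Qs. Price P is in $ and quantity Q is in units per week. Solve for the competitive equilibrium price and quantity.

P* = 190, Q* = 626.5

In direct form, Qd = 778.5 - 0.8P and Qs = 607.5 + 0.1P.
At equilibrium Qd = Qs, so 778.5 - 0.8P = 607.5 + 0.1P; collecting terms, 171 = 0.9P and P* = 190.
Plugging P* into demand: Q* = 778.5 - 0.8(190) = 626.5.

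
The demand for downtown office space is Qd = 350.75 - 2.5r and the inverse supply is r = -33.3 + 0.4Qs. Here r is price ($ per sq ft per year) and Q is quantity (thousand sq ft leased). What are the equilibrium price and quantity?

Rewriting in direct form: Qs = 83.25 + 2.5r.
Equating demand and supply, 350.75 - 2.5r = 83.25 + 2.5r gives 5r = 267.5, so r* = 53.5.
From the demand curve, Q* = 350.75 - 2.5(53.5) = 217.

r* = 53.5, Q* = 217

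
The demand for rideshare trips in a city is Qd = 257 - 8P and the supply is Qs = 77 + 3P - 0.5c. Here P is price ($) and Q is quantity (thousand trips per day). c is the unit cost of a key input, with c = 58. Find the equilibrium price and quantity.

P* = 19, Q* = 105

With c = 58, supply is Qs = 48 + 3P.
Equating demand and supply, 257 - 8P = 48 + 3P gives 11P = 209, so P* = 19.
Plugging P* into demand: Q* = 257 - 8(19) = 105.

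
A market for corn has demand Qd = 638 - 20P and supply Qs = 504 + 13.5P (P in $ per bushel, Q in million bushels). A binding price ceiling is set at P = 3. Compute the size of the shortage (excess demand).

At P = 3: Qd = 578 and Qs = 544.5.
Shortage = Qd - Qs = 578 - 544.5 = 33.5.

Shortage = 33.5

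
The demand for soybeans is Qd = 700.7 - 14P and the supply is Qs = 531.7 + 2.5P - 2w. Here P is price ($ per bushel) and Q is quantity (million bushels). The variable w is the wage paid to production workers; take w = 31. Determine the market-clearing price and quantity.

P* = 14, Q* = 504.7

With w = 31, supply is Qs = 469.7 + 2.5P.
At equilibrium Qd = Qs, so 700.7 - 14P = 469.7 + 2.5P; collecting terms, 231 = 16.5P and P* = 14.
Substitute back: Q* = 700.7 - 14(14) = 504.7.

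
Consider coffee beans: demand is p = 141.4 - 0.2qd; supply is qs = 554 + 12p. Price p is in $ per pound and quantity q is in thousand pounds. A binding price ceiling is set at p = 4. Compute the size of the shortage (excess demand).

Shortage = 85

Rewriting in direct form: qd = 707 - 5p.
With p fixed at 4, quantity demanded is 687 and quantity supplied is 602.
Shortage = qd - qs = 687 - 602 = 85.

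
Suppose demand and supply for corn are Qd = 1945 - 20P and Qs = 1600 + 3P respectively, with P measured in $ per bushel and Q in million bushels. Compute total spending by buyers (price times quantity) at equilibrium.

Equating demand and supply, 1945 - 20P = 1600 + 3P gives 23P = 345, so P* = 15.
From the demand curve, Q* = 1945 - 20(15) = 1645.
Total spending by buyers = P* × Q* = 15 × 1645 = 24675.

Total spending by buyers = 24675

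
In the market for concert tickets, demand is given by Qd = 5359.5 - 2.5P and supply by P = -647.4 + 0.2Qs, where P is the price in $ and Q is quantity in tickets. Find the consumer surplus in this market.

Consumer surplus = 4328220.8

Solving each curve for Q: Qs = 3237 + 5P.
At equilibrium Qd = Qs, so 5359.5 - 2.5P = 3237 + 5P; collecting terms, 2122.5 = 7.5P and P* = 283.
Then Q* = 5359.5 - 2.5(283) = 4652.
Demand choke price (Qd = 0): P = 5359.5/2.5 = 2143.8. Consumer surplus = ½ × (2143.8 - 283) × 4652 = 4328220.8.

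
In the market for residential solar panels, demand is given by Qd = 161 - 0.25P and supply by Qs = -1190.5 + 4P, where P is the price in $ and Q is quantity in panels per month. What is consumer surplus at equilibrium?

Consumer surplus = 13284.5

Equating demand and supply, 161 - 0.25P = -1190.5 + 4P gives 4.25P = 1351.5, so P* = 318.
Then Q* = 161 - 0.25(318) = 81.5.
Demand choke price (Qd = 0): P = 161/0.25 = 644. Consumer surplus = ½ × (644 - 318) × 81.5 = 13284.5.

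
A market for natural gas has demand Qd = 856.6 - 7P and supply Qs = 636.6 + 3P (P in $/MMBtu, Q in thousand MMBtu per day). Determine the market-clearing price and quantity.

P* = 22, Q* = 702.6

The market clears where 856.6 - 7P = 636.6 + 3P. Rearranging, 10P = 220, hence P* = 22.
Plugging P* into demand: Q* = 856.6 - 7(22) = 702.6.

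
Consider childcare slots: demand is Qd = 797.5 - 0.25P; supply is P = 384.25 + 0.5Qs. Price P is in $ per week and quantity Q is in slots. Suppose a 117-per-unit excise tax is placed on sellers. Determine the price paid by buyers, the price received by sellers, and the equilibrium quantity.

Inverting to quantity form: Qs = -768.5 + 2P.
Sellers keep P_s = P_b - 117 per unit, so supply in terms of the buyer price is Qs = -1002.5 + 2P_b.
Market clearing requires 797.5 - 0.25P_b = -1002.5 + 2P_b; hence 1800 = 2.25P_b and P_b = 800.
So P_s = 683 and the quantity traded is Q = 797.5 - 0.25(800) = 597.5.

P_b = 800, P_s = 683, Q = 597.5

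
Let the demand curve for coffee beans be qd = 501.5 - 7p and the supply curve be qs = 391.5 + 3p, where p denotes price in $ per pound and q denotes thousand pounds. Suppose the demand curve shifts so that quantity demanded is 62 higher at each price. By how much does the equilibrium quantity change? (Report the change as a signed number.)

Equating demand and supply, 501.5 - 7p = 391.5 + 3p gives 10p = 110, so p* = 11.
Substitute back: q* = 501.5 - 7(11) = 424.5.
After the shift, demand is qd = 563.5 - 7p.
Re-solving, 10p = 172 gives p = 17.2 and q = 443.1.
Δq = 443.1 - 424.5 = 18.6.

Δq = 18.6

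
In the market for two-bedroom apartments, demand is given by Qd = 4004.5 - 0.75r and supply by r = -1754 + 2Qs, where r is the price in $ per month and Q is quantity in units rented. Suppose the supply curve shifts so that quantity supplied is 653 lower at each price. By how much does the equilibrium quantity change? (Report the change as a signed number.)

Solving each curve for Q: Qs = 877 + 0.5r.
Set Qd = Qs: 4004.5 - 0.75r = 877 + 0.5r, so 3127.5 = 1.25r and r* = 2502.
Plugging r* into demand: Q* = 4004.5 - 0.75(2502) = 2128.
After the shift, supply is Qs = 224 + 0.5r.
The new intersection has 3780.5 = 1.25r, i.e. r = 3024.4, Q = 1736.2.
ΔQ = 1736.2 - 2128 = -391.8.

ΔQ = -391.8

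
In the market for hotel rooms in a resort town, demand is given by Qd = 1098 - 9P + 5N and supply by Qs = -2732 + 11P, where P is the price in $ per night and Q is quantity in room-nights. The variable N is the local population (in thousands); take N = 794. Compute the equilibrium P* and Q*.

P* = 390, Q* = 1558

With N = 794, demand is Qd = 5068 - 9P.
The market clears where 5068 - 9P = -2732 + 11P. Rearranging, 20P = 7800, hence P* = 390.
Plugging P* into demand: Q* = 5068 - 9(390) = 1558.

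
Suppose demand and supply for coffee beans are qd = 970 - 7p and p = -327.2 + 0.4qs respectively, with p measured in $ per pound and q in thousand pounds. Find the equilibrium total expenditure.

Total expenditure = 13728

Solving each curve for q: qs = 818 + 2.5p.
Equating demand and supply, 970 - 7p = 818 + 2.5p gives 9.5p = 152, so p* = 16.
Plugging p* into demand: q* = 970 - 7(16) = 858.
Total expenditure = p* × q* = 16 × 858 = 13728.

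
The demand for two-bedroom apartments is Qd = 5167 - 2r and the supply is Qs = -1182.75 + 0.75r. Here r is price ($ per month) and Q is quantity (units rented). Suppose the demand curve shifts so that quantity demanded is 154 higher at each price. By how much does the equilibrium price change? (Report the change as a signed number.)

The market clears where 5167 - 2r = -1182.75 + 0.75r. Rearranging, 2.75r = 6349.75, hence r* = 2309.
From the demand curve, Q* = 5167 - 2(2309) = 549.
After the shift, demand is Qd = 5321 - 2r.
New equilibrium: 6503.75 = 2.75r, so r = 2365 and Q = 591.
Δr = 2365 - 2309 = 56.

Δr = 56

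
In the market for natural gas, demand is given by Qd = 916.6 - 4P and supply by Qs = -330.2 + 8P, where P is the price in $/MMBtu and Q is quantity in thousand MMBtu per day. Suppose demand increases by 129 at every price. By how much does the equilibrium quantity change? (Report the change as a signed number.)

Set Qd = Qs: 916.6 - 4P = -330.2 + 8P, so 1246.8 = 12P and P* = 103.9.
Plugging P* into demand: Q* = 916.6 - 4(103.9) = 501.
After the shift, demand is Qd = 1045.6 - 4P.
The new intersection has 1375.8 = 12P, i.e. P = 114.65, Q = 587.
ΔQ = 587 - 501 = 86.

ΔQ = 86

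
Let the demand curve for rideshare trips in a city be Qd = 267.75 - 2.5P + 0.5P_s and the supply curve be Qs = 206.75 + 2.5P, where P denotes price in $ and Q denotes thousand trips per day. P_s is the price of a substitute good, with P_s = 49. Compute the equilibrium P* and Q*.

With P_s = 49, demand is Qd = 292.25 - 2.5P.
Set Qd = Qs: 292.25 - 2.5P = 206.75 + 2.5P, so 85.5 = 5P and P* = 17.1.
Substitute back: Q* = 292.25 - 2.5(17.1) = 249.5.

P* = 17.1, Q* = 249.5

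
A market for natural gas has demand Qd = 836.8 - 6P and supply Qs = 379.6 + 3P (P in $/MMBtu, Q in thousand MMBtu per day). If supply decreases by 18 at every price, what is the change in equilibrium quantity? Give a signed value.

ΔQ = -12

Equating demand and supply, 836.8 - 6P = 379.6 + 3P gives 9P = 457.2, so P* = 50.8.
Substitute back: Q* = 836.8 - 6(50.8) = 532.
After the shift, supply is Qs = 361.6 + 3P.
Re-solving, 9P = 475.2 gives P = 52.8 and Q = 520.
ΔQ = 520 - 532 = -12.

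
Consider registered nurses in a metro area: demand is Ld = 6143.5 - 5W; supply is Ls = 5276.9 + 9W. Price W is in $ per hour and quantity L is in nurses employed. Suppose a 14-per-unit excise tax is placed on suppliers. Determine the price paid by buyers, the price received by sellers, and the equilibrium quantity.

Suppliers keep W_s = W_b - 14 per unit, so supply in terms of the buyer price is Ls = 5150.9 + 9W_b.
Market clearing requires 6143.5 - 5W_b = 5150.9 + 9W_b; hence 992.6 = 14W_b and W_b = 70.9.
Then W_s = 70.9 - 14 = 56.9 and L = 6143.5 - 5(70.9) = 5789.

W_b = 70.9, W_s = 56.9, L = 5789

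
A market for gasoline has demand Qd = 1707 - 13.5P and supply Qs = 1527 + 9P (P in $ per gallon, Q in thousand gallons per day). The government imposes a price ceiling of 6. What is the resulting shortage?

Shortage = 45

With P fixed at 6, quantity demanded is 1626 and quantity supplied is 1581.
Shortage = Qd - Qs = 1626 - 1581 = 45.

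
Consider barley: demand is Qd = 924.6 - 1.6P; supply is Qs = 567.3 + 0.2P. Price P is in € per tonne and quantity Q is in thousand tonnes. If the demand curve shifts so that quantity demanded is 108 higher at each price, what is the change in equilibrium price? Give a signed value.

At equilibrium Qd = Qs, so 924.6 - 1.6P = 567.3 + 0.2P; collecting terms, 357.3 = 1.8P and P* = 198.5.
Substitute back: Q* = 924.6 - 1.6(198.5) = 607.
After the shift, demand is Qd = 1032.6 - 1.6P.
The new intersection has 465.3 = 1.8P, i.e. P = 258.5, Q = 619.
ΔP = 258.5 - 198.5 = 60.

ΔP = 60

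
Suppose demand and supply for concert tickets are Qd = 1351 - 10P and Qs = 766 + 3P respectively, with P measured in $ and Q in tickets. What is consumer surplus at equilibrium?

At equilibrium Qd = Qs, so 1351 - 10P = 766 + 3P; collecting terms, 585 = 13P and P* = 45.
Substitute back: Q* = 1351 - 10(45) = 901.
Demand choke price (Qd = 0): P = 1351/10 = 135.1. Consumer surplus = ½ × (135.1 - 45) × 901 = 40590.05.

Consumer surplus = 40590.05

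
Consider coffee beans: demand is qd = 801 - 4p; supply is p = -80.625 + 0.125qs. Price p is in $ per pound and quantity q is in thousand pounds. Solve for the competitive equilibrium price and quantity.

p* = 13, q* = 749

Rewriting in direct form: qs = 645 + 8p.
Equating demand and supply, 801 - 4p = 645 + 8p gives 12p = 156, so p* = 13.
Substitute back: q* = 801 - 4(13) = 749.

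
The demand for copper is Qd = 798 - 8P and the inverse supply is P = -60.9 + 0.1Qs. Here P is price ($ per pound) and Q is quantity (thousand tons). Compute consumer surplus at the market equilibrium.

In direct form, Qs = 609 + 10P.
The market clears where 798 - 8P = 609 + 10P. Rearranging, 18P = 189, hence P* = 10.5.
Substitute back: Q* = 798 - 8(10.5) = 714.
Demand choke price (Qd = 0): P = 798/8 = 99.75. Consumer surplus = ½ × (99.75 - 10.5) × 714 = 31862.25.

Consumer surplus = 31862.25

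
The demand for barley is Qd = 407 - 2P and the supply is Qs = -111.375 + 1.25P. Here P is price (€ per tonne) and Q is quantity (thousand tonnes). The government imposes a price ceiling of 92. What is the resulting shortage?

Shortage = 219.375

At P = 92: Qd = 223 and Qs = 3.625.
Shortage = Qd - Qs = 223 - 3.625 = 219.375.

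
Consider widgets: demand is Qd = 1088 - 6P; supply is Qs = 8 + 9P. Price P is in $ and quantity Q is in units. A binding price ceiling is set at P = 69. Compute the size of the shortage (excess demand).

Shortage = 45

At P = 69: Qd = 674 and Qs = 629.
Shortage = Qd - Qs = 674 - 629 = 45.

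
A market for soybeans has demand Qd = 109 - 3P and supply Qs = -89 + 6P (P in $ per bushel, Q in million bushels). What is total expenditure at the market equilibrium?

Set Qd = Qs: 109 - 3P = -89 + 6P, so 198 = 9P and P* = 22.
Then Q* = 109 - 3(22) = 43.
Total expenditure = P* × Q* = 22 × 43 = 946.

Total expenditure = 946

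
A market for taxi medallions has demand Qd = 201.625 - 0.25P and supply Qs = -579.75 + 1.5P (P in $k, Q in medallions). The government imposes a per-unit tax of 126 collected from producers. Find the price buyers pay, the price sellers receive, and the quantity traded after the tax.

P_b = 554.5, P_s = 428.5, Q = 63

With a tax of 126 on producers, they supply based on the net price P_s = P_b - 126, so Qs = -768.75 + 1.5P_b.
Set Qd = Qs: 201.625 - 0.25P_b = -768.75 + 1.5P_b, so 970.375 = 1.75P_b and P_b = 554.5.
Then P_s = 554.5 - 126 = 428.5 and Q = 201.625 - 0.25(554.5) = 63.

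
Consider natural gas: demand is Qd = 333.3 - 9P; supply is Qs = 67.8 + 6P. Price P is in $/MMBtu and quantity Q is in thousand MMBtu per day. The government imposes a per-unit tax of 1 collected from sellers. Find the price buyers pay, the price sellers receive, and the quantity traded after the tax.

The tax drives a wedge P_b - P_s = 1. Substituting P_s = P_b - 1 into supply: Qs = 61.8 + 6P_b.
Market clearing requires 333.3 - 9P_b = 61.8 + 6P_b; hence 271.5 = 15P_b and P_b = 18.1.
So P_s = 17.1 and the quantity traded is Q = 333.3 - 9(18.1) = 170.4.

P_b = 18.1, P_s = 17.1, Q = 170.4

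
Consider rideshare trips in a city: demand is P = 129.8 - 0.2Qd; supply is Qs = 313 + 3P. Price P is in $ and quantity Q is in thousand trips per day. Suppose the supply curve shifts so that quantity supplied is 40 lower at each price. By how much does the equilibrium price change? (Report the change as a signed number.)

Inverting to quantity form: Qd = 649 - 5P.
Set Qd = Qs: 649 - 5P = 313 + 3P, so 336 = 8P and P* = 42.
Plugging P* into demand: Q* = 649 - 5(42) = 439.
After the shift, supply is Qs = 273 + 3P.
The new intersection has 376 = 8P, i.e. P = 47, Q = 414.
ΔP = 47 - 42 = 5.

ΔP = 5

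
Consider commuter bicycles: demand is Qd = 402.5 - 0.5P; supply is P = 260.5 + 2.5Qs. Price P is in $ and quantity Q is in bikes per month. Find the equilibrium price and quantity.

In direct form, Qs = -104.2 + 0.4P.
Equating demand and supply, 402.5 - 0.5P = -104.2 + 0.4P gives 0.9P = 506.7, so P* = 563.
Substitute back: Q* = 402.5 - 0.5(563) = 121.

P* = 563, Q* = 121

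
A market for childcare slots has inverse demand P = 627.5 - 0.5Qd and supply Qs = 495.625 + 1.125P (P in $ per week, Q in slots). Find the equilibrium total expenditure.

Total expenditure = 186867

Inverting to quantity form: Qd = 1255 - 2P.
The market clears where 1255 - 2P = 495.625 + 1.125P. Rearranging, 3.125P = 759.375, hence P* = 243.
Substitute back: Q* = 1255 - 2(243) = 769.
Total expenditure = P* × Q* = 243 × 769 = 186867.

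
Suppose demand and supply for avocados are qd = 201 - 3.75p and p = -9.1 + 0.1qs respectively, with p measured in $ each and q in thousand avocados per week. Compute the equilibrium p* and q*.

In direct form, qs = 91 + 10p.
Set qd = qs: 201 - 3.75p = 91 + 10p, so 110 = 13.75p and p* = 8.
From the demand curve, q* = 201 - 3.75(8) = 171.

p* = 8, q* = 171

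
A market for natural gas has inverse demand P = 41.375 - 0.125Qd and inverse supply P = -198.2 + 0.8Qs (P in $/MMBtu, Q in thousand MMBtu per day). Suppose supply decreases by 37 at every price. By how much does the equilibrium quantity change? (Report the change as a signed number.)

In direct form, Qd = 331 - 8P and Qs = 247.75 + 1.25P.
The market clears where 331 - 8P = 247.75 + 1.25P. Rearranging, 9.25P = 83.25, hence P* = 9.
Plugging P* into demand: Q* = 331 - 8(9) = 259.
After the shift, supply is Qs = 210.75 + 1.25P.
The new intersection has 120.25 = 9.25P, i.e. P = 13, Q = 227.
ΔQ = 227 - 259 = -32.

ΔQ = -32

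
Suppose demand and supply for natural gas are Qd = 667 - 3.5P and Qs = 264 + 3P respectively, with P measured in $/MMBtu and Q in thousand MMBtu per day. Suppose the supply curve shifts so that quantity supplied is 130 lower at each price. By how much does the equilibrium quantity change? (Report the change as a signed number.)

Equating demand and supply, 667 - 3.5P = 264 + 3P gives 6.5P = 403, so P* = 62.
Plugging P* into demand: Q* = 667 - 3.5(62) = 450.
After the shift, supply is Qs = 134 + 3P.
The new intersection has 533 = 6.5P, i.e. P = 82, Q = 380.
ΔQ = 380 - 450 = -70.

ΔQ = -70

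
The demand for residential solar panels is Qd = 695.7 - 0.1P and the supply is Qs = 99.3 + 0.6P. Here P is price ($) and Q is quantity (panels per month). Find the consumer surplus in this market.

Consumer surplus = 1863551.25

The market clears where 695.7 - 0.1P = 99.3 + 0.6P. Rearranging, 0.7P = 596.4, hence P* = 852.
Plugging P* into demand: Q* = 695.7 - 0.1(852) = 610.5.
Demand choke price (Qd = 0): P = 695.7/0.1 = 6957. Consumer surplus = ½ × (6957 - 852) × 610.5 = 1863551.25.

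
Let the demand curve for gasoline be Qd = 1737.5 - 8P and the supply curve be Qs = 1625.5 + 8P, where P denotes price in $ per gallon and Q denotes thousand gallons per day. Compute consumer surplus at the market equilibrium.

At equilibrium Qd = Qs, so 1737.5 - 8P = 1625.5 + 8P; collecting terms, 112 = 16P and P* = 7.
Then Q* = 1737.5 - 8(7) = 1681.5.
Demand choke price (Qd = 0): P = 1737.5/8 = 217.1875. Consumer surplus = ½ × (217.1875 - 7) × 1681.5 = 176715.140625.

Consumer surplus = 176715.140625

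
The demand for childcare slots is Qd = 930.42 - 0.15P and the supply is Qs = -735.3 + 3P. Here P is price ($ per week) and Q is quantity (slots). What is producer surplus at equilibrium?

The market clears where 930.42 - 0.15P = -735.3 + 3P. Rearranging, 3.15P = 1665.72, hence P* = 528.8.
Then Q* = 930.42 - 0.15(528.8) = 851.1.
Supply choke price (Qs = 0): P = 245.1. Producer surplus = ½ × (528.8 - 245.1) × 851.1 = 120728.535.

Producer surplus = 120728.535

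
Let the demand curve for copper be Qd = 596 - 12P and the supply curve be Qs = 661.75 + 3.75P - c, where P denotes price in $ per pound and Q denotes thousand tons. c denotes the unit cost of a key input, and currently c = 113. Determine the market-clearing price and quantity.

With c = 113, supply is Qs = 548.75 + 3.75P.
Equating demand and supply, 596 - 12P = 548.75 + 3.75P gives 15.75P = 47.25, so P* = 3.
From the demand curve, Q* = 596 - 12(3) = 560.

P* = 3, Q* = 560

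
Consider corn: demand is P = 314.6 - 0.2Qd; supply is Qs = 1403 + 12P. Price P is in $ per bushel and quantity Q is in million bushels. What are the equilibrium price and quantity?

Solving each curve for Q: Qd = 1573 - 5P.
Equating demand and supply, 1573 - 5P = 1403 + 12P gives 17P = 170, so P* = 10.
From the demand curve, Q* = 1573 - 5(10) = 1523.

P* = 10, Q* = 1523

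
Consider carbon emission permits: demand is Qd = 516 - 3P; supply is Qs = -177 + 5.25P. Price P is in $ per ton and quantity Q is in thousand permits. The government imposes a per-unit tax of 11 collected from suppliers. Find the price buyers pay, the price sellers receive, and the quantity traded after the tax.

The tax drives a wedge P_b - P_s = 11. Substituting P_s = P_b - 11 into supply: Qs = -234.75 + 5.25P_b.
Equate demand and the shifted supply: 516 - 3P_b = -234.75 + 5.25P_b, giving 8.25P_b = 750.75, so P_b = 91.
So P_s = 80 and the quantity traded is Q = 516 - 3(91) = 243.

P_b = 91, P_s = 80, Q = 243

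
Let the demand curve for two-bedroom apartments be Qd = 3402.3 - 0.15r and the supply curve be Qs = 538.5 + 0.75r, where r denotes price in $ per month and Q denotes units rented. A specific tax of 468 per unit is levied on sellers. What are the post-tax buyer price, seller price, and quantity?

The tax drives a wedge r_b - r_s = 468. Substituting r_s = r_b - 468 into supply: Qs = 187.5 + 0.75r_b.
Equate demand and the shifted supply: 3402.3 - 0.15r_b = 187.5 + 0.75r_b, giving 0.9r_b = 3214.8, so r_b = 3572.
Then r_s = 3572 - 468 = 3104 and Q = 3402.3 - 0.15(3572) = 2866.5.

r_b = 3572, r_s = 3104, Q = 2866.5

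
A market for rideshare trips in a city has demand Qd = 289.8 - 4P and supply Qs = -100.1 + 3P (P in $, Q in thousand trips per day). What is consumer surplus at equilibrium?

At equilibrium Qd = Qs, so 289.8 - 4P = -100.1 + 3P; collecting terms, 389.9 = 7P and P* = 55.7.
Then Q* = 289.8 - 4(55.7) = 67.
Demand choke price (Qd = 0): P = 289.8/4 = 72.45. Consumer surplus = ½ × (72.45 - 55.7) × 67 = 561.125.

Consumer surplus = 561.125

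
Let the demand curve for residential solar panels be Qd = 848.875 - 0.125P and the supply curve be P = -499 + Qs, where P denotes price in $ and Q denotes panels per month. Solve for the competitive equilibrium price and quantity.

P* = 311, Q* = 810

Inverting to quantity form: Qs = 499 + P.
The market clears where 848.875 - 0.125P = 499 + P. Rearranging, 1.125P = 349.875, hence P* = 311.
Then Q* = 848.875 - 0.125(311) = 810.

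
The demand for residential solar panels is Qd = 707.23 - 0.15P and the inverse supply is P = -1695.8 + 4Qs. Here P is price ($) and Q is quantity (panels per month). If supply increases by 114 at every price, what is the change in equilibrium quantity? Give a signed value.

Solving each curve for Q: Qs = 423.95 + 0.25P.
The market clears where 707.23 - 0.15P = 423.95 + 0.25P. Rearranging, 0.4P = 283.28, hence P* = 708.2.
Substitute back: Q* = 707.23 - 0.15(708.2) = 601.
After the shift, supply is Qs = 537.95 + 0.25P.
Re-solving, 0.4P = 169.28 gives P = 423.2 and Q = 643.75.
ΔQ = 643.75 - 601 = 42.75.

ΔQ = 42.75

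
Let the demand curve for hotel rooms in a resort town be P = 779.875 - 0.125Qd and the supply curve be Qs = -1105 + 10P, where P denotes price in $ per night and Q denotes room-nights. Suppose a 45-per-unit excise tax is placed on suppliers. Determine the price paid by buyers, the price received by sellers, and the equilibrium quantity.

Inverting to quantity form: Qd = 6239 - 8P.
The tax drives a wedge P_b - P_s = 45. Substituting P_s = P_b - 45 into supply: Qs = -1555 + 10P_b.
Set Qd = Qs: 6239 - 8P_b = -1555 + 10P_b, so 7794 = 18P_b and P_b = 433.
Then P_s = 433 - 45 = 388 and Q = 6239 - 8(433) = 2775.

P_b = 433, P_s = 388, Q = 2775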